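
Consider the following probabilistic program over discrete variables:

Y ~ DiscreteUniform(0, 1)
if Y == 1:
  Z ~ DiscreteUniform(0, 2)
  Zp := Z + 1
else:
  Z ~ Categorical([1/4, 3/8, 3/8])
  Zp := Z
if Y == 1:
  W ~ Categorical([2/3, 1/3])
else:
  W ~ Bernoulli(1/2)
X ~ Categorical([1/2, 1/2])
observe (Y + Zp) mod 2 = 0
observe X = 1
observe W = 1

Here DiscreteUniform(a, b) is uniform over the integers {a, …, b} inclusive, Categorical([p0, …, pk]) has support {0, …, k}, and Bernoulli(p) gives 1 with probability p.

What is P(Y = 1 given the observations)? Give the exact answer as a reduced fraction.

Enumerate traces; 4 have nonzero weight after conditioning:
  (Y=0, Z=0, W=1, X=1) weight 1/32
  (Y=0, Z=2, W=1, X=1) weight 3/64
  (Y=1, Z=0, W=1, X=1) weight 1/36
  (Y=1, Z=2, W=1, X=1) weight 1/36
Group by Y:
  weight(Y=0) = 5/64
  weight(Y=1) = 1/18
Total weight = 5/64 + 1/18 = 77/576
P(Y=0 | obs) = 5/64 / 77/576 = 45/77
P(Y=1 | obs) = 1/18 / 77/576 = 32/77

P(Y = 1 | obs) = 32/77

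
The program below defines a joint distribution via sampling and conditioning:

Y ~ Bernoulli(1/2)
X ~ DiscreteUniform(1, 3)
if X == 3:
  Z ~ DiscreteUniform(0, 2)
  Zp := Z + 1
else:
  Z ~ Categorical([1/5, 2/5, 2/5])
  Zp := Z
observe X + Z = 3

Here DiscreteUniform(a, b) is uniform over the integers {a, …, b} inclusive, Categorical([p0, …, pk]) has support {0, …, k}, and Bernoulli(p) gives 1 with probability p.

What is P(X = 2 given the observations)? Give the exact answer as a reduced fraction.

P(X = 2 | obs) = 6/17

Enumerate traces; 6 have nonzero weight after conditioning:
  (Y=0, X=1, Z=2) weight 1/15
  (Y=0, X=2, Z=1) weight 1/15
  (Y=0, X=3, Z=0) weight 1/18
  (Y=1, X=1, Z=2) weight 1/15
  (Y=1, X=2, Z=1) weight 1/15
  (Y=1, X=3, Z=0) weight 1/18
Group by X:
  weight(X=1) = 2/15
  weight(X=2) = 2/15
  weight(X=3) = 1/9
Total weight = 2/15 + 2/15 + 1/9 = 17/45
P(X=1 | obs) = 2/15 / 17/45 = 6/17
P(X=2 | obs) = 2/15 / 17/45 = 6/17
P(X=3 | obs) = 1/9 / 17/45 = 5/17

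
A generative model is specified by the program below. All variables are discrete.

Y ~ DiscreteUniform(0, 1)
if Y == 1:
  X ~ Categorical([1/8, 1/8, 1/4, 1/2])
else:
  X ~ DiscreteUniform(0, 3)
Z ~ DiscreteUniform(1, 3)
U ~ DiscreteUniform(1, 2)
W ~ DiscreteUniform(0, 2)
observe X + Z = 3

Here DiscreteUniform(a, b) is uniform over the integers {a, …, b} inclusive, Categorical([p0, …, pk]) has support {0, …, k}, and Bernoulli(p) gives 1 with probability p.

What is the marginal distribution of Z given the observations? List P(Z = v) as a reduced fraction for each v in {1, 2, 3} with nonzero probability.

P(Z=1) = 2/5, P(Z=2) = 3/10, P(Z=3) = 3/10

Enumerate traces; 36 have nonzero weight after conditioning:
  (Y=0, X=0, Z=3, U=1, W=0) weight 1/144
  (Y=0, X=0, Z=3, U=1, W=1) weight 1/144
  (Y=0, X=0, Z=3, U=1, W=2) weight 1/144
  (Y=0, X=0, Z=3, U=2, W=0) weight 1/144
  (Y=0, X=0, Z=3, U=2, W=1) weight 1/144
  (Y=0, X=0, Z=3, U=2, W=2) weight 1/144
  (Y=0, X=1, Z=2, U=1, W=0) weight 1/144
  (Y=0, X=1, Z=2, U=1, W=1) weight 1/144
  (Y=0, X=2, Z=1, U=1, W=0) weight 1/144
  … 27 more
Group by Z:
  weight(Z=1) = 1/12
  weight(Z=2) = 1/16
  weight(Z=3) = 1/16
Total weight = 1/12 + 1/16 + 1/16 = 5/24
P(Z=1 | obs) = 1/12 / 5/24 = 2/5
P(Z=2 | obs) = 1/16 / 5/24 = 3/10
P(Z=3 | obs) = 1/16 / 5/24 = 3/10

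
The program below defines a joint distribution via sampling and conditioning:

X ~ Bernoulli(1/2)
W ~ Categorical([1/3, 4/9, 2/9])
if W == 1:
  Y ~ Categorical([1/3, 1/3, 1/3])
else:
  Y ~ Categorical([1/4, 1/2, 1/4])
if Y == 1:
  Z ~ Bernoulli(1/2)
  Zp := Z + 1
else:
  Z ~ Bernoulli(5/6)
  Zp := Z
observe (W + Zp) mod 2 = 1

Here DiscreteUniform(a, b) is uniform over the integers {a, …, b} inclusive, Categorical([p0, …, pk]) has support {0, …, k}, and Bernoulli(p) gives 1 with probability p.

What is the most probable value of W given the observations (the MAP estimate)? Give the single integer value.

argmax_v P(W = v | obs) = 0

Enumerate traces; 18 have nonzero weight after conditioning:
  (X=0, W=0, Y=0, Z=1) weight 5/144
  (X=0, W=0, Y=1, Z=0) weight 1/24
  (X=0, W=0, Y=2, Z=1) weight 5/144
  (X=0, W=1, Y=0, Z=0) weight 1/81
  (X=0, W=1, Y=1, Z=1) weight 1/27
  (X=0, W=1, Y=2, Z=0) weight 1/81
  (X=0, W=2, Y=0, Z=1) weight 5/216
  (X=0, W=2, Y=1, Z=0) weight 1/36
  … 10 more
Group by W:
  weight(W=0) = 2/9
  weight(W=1) = 10/81
  weight(W=2) = 4/27
Total weight = 2/9 + 10/81 + 4/27 = 40/81
P(W=0 | obs) = 2/9 / 40/81 = 9/20
P(W=1 | obs) = 10/81 / 40/81 = 1/4
P(W=2 | obs) = 4/27 / 40/81 = 3/10
argmax = 0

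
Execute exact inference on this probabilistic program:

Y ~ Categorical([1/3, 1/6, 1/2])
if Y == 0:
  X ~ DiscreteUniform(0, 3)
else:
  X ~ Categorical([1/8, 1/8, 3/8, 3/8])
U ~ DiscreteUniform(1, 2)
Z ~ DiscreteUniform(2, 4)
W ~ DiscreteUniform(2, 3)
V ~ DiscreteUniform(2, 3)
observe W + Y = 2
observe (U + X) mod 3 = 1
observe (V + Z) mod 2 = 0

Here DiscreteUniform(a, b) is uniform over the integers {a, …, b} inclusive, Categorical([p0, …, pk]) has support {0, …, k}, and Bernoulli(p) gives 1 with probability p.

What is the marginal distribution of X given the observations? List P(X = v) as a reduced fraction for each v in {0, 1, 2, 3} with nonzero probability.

P(X=0) = 1/3, P(X=2) = 1/3, P(X=3) = 1/3

Enumerate traces; 9 have nonzero weight after conditioning:
  (Y=0, X=0, U=1, Z=2, W=2, V=2) weight 1/288
  (Y=0, X=0, U=1, Z=3, W=2, V=3) weight 1/288
  (Y=0, X=0, U=1, Z=4, W=2, V=2) weight 1/288
  (Y=0, X=2, U=2, Z=2, W=2, V=2) weight 1/288
  (Y=0, X=2, U=2, Z=3, W=2, V=3) weight 1/288
  (Y=0, X=2, U=2, Z=4, W=2, V=2) weight 1/288
  (Y=0, X=3, U=1, Z=2, W=2, V=2) weight 1/288
  (Y=0, X=3, U=1, Z=3, W=2, V=3) weight 1/288
  … 1 more
Group by X:
  weight(X=0) = 1/96
  weight(X=2) = 1/96
  weight(X=3) = 1/96
Total weight = 1/96 + 1/96 + 1/96 = 1/32
P(X=0 | obs) = 1/96 / 1/32 = 1/3
P(X=2 | obs) = 1/96 / 1/32 = 1/3
P(X=3 | obs) = 1/96 / 1/32 = 1/3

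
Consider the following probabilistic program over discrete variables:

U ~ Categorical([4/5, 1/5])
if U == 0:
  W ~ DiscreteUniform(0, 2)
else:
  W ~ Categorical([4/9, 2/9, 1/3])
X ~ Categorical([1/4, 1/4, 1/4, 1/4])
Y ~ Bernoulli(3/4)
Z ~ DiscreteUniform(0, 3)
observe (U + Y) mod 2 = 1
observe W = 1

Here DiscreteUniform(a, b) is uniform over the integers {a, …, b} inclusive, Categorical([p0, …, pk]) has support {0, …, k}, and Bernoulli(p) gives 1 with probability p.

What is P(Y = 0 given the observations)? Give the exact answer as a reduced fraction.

Enumerate traces; 32 have nonzero weight after conditioning:
  (U=0, W=1, X=0, Y=1, Z=0) weight 1/80
  (U=0, W=1, X=0, Y=1, Z=1) weight 1/80
  (U=0, W=1, X=0, Y=1, Z=2) weight 1/80
  (U=0, W=1, X=0, Y=1, Z=3) weight 1/80
  (U=0, W=1, X=1, Y=1, Z=0) weight 1/80
  (U=0, W=1, X=1, Y=1, Z=1) weight 1/80
  (U=0, W=1, X=1, Y=1, Z=2) weight 1/80
  (U=0, W=1, X=1, Y=1, Z=3) weight 1/80
  (U=1, W=1, X=0, Y=0, Z=0) weight 1/1440
  … 23 more
Group by Y:
  weight(Y=0) = 1/90
  weight(Y=1) = 1/5
Total weight = 1/90 + 1/5 = 19/90
P(Y=0 | obs) = 1/90 / 19/90 = 1/19
P(Y=1 | obs) = 1/5 / 19/90 = 18/19

P(Y = 0 | obs) = 1/19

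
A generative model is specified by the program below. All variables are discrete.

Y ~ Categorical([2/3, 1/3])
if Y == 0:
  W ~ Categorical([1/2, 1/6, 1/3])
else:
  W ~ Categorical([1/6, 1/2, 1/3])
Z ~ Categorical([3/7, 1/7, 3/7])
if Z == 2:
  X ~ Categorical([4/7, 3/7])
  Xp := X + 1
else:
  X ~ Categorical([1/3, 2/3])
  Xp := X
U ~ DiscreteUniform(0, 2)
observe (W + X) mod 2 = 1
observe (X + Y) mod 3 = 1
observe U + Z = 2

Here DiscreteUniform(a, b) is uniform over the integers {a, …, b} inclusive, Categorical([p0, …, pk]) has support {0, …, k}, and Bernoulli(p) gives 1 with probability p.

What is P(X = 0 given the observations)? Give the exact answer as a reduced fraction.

Enumerate traces; 9 have nonzero weight after conditioning:
  (Y=0, W=0, Z=0, X=1, U=2) weight 2/63
  (Y=0, W=0, Z=1, X=1, U=1) weight 2/189
  (Y=0, W=0, Z=2, X=1, U=0) weight 1/49
  (Y=0, W=2, Z=0, X=1, U=2) weight 4/189
  (Y=0, W=2, Z=1, X=1, U=1) weight 4/567
  (Y=0, W=2, Z=2, X=1, U=0) weight 2/147
  (Y=1, W=1, Z=0, X=0, U=2) weight 1/126
  (Y=1, W=1, Z=1, X=0, U=1) weight 1/378
  … 1 more
Group by X:
  weight(X=0) = 32/1323
  weight(X=1) = 415/3969
Total weight = 32/1323 + 415/3969 = 73/567
P(X=0 | obs) = 32/1323 / 73/567 = 96/511
P(X=1 | obs) = 415/3969 / 73/567 = 415/511

P(X = 0 | obs) = 96/511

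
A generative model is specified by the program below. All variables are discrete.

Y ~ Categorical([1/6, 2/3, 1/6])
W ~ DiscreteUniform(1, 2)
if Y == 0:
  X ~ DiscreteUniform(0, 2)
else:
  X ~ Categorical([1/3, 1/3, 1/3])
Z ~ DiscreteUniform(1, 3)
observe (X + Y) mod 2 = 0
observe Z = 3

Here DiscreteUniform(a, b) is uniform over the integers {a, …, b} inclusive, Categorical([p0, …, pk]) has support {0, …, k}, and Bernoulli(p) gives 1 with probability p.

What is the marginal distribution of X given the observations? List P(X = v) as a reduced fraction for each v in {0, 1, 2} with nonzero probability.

P(X=0) = 1/4, P(X=1) = 1/2, P(X=2) = 1/4

Enumerate traces; 10 have nonzero weight after conditioning:
  (Y=0, W=1, X=0, Z=3) weight 1/108
  (Y=0, W=1, X=2, Z=3) weight 1/108
  (Y=0, W=2, X=0, Z=3) weight 1/108
  (Y=0, W=2, X=2, Z=3) weight 1/108
  (Y=1, W=1, X=1, Z=3) weight 1/27
  (Y=1, W=2, X=1, Z=3) weight 1/27
  (Y=2, W=1, X=0, Z=3) weight 1/108
  (Y=2, W=1, X=2, Z=3) weight 1/108
  … 2 more
Group by X:
  weight(X=0) = 1/27
  weight(X=1) = 2/27
  weight(X=2) = 1/27
Total weight = 1/27 + 2/27 + 1/27 = 4/27
P(X=0 | obs) = 1/27 / 4/27 = 1/4
P(X=1 | obs) = 2/27 / 4/27 = 1/2
P(X=2 | obs) = 1/27 / 4/27 = 1/4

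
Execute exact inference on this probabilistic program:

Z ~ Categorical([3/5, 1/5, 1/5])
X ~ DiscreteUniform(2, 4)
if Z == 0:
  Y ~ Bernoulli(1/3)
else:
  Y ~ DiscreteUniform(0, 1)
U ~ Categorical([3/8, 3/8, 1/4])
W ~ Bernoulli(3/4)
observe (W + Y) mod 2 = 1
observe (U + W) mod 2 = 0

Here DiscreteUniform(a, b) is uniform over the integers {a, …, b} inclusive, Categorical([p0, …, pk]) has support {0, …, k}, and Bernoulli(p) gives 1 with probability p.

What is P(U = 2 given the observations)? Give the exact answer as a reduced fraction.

P(U = 2 | obs) = 4/37

Enumerate traces; 27 have nonzero weight after conditioning:
  (Z=0, X=2, Y=0, U=1, W=1) weight 3/80
  (Z=0, X=2, Y=1, U=0, W=0) weight 1/160
  (Z=0, X=2, Y=1, U=2, W=0) weight 1/240
  (Z=0, X=3, Y=0, U=1, W=1) weight 3/80
  (Z=0, X=3, Y=1, U=0, W=0) weight 1/160
  (Z=0, X=3, Y=1, U=2, W=0) weight 1/240
  (Z=0, X=4, Y=0, U=1, W=1) weight 3/80
  (Z=0, X=4, Y=1, U=0, W=0) weight 1/160
  … 19 more
Group by U:
  weight(U=0) = 3/80
  weight(U=1) = 27/160
  weight(U=2) = 1/40
Total weight = 3/80 + 27/160 + 1/40 = 37/160
P(U=0 | obs) = 3/80 / 37/160 = 6/37
P(U=1 | obs) = 27/160 / 37/160 = 27/37
P(U=2 | obs) = 1/40 / 37/160 = 4/37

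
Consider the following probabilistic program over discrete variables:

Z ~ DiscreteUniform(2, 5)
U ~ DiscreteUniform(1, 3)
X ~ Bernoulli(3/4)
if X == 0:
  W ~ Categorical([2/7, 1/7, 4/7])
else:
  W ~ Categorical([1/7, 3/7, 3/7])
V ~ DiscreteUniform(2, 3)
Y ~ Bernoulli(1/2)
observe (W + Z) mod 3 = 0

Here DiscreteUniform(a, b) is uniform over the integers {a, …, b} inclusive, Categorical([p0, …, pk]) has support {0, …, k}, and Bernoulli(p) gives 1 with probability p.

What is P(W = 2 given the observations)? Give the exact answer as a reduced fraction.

P(W = 2 | obs) = 13/38

Enumerate traces; 96 have nonzero weight after conditioning:
  (Z=2, U=1, X=0, W=1, V=2, Y=0) weight 1/1344
  (Z=2, U=1, X=0, W=1, V=2, Y=1) weight 1/1344
  (Z=2, U=1, X=0, W=1, V=3, Y=0) weight 1/1344
  (Z=2, U=1, X=0, W=1, V=3, Y=1) weight 1/1344
  (Z=2, U=1, X=1, W=1, V=2, Y=0) weight 3/448
  (Z=2, U=1, X=1, W=1, V=2, Y=1) weight 3/448
  (Z=2, U=1, X=1, W=1, V=3, Y=0) weight 3/448
  (Z=2, U=1, X=1, W=1, V=3, Y=1) weight 3/448
  (Z=3, U=1, X=0, W=0, V=2, Y=0) weight 1/672
  (Z=4, U=1, X=0, W=2, V=2, Y=0) weight 1/336
  … 86 more
Group by W:
  weight(W=0) = 5/112
  weight(W=1) = 5/28
  weight(W=2) = 13/112
Total weight = 5/112 + 5/28 + 13/112 = 19/56
P(W=0 | obs) = 5/112 / 19/56 = 5/38
P(W=1 | obs) = 5/28 / 19/56 = 10/19
P(W=2 | obs) = 13/112 / 19/56 = 13/38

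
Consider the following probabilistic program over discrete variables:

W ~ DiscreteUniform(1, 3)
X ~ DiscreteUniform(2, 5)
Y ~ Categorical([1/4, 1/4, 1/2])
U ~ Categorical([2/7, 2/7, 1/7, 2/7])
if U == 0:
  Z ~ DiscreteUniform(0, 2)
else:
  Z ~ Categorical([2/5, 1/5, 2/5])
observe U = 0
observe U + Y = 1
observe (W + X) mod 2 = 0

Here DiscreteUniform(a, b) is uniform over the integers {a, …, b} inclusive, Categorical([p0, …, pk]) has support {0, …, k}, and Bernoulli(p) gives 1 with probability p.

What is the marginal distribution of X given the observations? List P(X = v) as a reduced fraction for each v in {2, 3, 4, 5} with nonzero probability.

P(X=2) = 1/6, P(X=3) = 1/3, P(X=4) = 1/6, P(X=5) = 1/3

Enumerate traces; 18 have nonzero weight after conditioning:
  (W=1, X=3, Y=1, U=0, Z=0) weight 1/504
  (W=1, X=3, Y=1, U=0, Z=1) weight 1/504
  (W=1, X=3, Y=1, U=0, Z=2) weight 1/504
  (W=1, X=5, Y=1, U=0, Z=0) weight 1/504
  (W=1, X=5, Y=1, U=0, Z=1) weight 1/504
  (W=1, X=5, Y=1, U=0, Z=2) weight 1/504
  (W=2, X=2, Y=1, U=0, Z=0) weight 1/504
  (W=2, X=2, Y=1, U=0, Z=1) weight 1/504
  (W=2, X=4, Y=1, U=0, Z=0) weight 1/504
  … 9 more
Group by X:
  weight(X=2) = 1/168
  weight(X=3) = 1/84
  weight(X=4) = 1/168
  weight(X=5) = 1/84
Total weight = 1/168 + 1/84 + 1/168 + 1/84 = 1/28
P(X=2 | obs) = 1/168 / 1/28 = 1/6
P(X=3 | obs) = 1/84 / 1/28 = 1/3
P(X=4 | obs) = 1/168 / 1/28 = 1/6
P(X=5 | obs) = 1/84 / 1/28 = 1/3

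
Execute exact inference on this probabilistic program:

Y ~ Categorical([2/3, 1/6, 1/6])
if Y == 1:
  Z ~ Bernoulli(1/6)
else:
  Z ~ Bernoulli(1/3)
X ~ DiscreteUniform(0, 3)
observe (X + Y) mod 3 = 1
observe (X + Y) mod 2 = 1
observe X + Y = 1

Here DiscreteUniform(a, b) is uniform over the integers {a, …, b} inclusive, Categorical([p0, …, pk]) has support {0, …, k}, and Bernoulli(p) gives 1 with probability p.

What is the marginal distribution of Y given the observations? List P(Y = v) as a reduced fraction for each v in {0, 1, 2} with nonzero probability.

Enumerate traces; 4 have nonzero weight after conditioning:
  (Y=0, Z=0, X=1) weight 1/9
  (Y=0, Z=1, X=1) weight 1/18
  (Y=1, Z=0, X=0) weight 5/144
  (Y=1, Z=1, X=0) weight 1/144
Group by Y:
  weight(Y=0) = 1/6
  weight(Y=1) = 1/24
Total weight = 1/6 + 1/24 = 5/24
P(Y=0 | obs) = 1/6 / 5/24 = 4/5
P(Y=1 | obs) = 1/24 / 5/24 = 1/5

P(Y=0) = 4/5, P(Y=1) = 1/5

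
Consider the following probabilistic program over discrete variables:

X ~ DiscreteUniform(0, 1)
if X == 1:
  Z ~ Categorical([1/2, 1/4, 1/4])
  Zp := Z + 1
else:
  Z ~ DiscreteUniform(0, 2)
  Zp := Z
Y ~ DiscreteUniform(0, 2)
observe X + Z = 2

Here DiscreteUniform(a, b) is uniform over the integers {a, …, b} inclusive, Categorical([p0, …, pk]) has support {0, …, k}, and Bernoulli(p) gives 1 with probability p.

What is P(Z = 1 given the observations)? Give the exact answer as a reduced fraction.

Enumerate traces; 6 have nonzero weight after conditioning:
  (X=0, Z=2, Y=0) weight 1/18
  (X=0, Z=2, Y=1) weight 1/18
  (X=0, Z=2, Y=2) weight 1/18
  (X=1, Z=1, Y=0) weight 1/24
  (X=1, Z=1, Y=1) weight 1/24
  (X=1, Z=1, Y=2) weight 1/24
Group by Z:
  weight(Z=1) = 1/8
  weight(Z=2) = 1/6
Total weight = 1/8 + 1/6 = 7/24
P(Z=1 | obs) = 1/8 / 7/24 = 3/7
P(Z=2 | obs) = 1/6 / 7/24 = 4/7

P(Z = 1 | obs) = 3/7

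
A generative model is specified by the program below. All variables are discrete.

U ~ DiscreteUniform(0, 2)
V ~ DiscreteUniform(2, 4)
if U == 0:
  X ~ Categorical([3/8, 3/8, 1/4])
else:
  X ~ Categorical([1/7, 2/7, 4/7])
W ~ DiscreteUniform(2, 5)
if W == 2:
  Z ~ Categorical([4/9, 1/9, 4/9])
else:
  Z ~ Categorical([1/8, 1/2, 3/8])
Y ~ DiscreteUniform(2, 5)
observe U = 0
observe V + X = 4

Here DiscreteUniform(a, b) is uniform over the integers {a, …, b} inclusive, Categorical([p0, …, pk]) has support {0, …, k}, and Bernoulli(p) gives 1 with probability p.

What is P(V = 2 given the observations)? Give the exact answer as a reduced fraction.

P(V = 2 | obs) = 1/4

Enumerate traces; 144 have nonzero weight after conditioning:
  (U=0, V=2, X=2, W=2, Z=0, Y=2) weight 1/1296
  (U=0, V=2, X=2, W=2, Z=0, Y=3) weight 1/1296
  (U=0, V=2, X=2, W=2, Z=0, Y=4) weight 1/1296
  (U=0, V=2, X=2, W=2, Z=0, Y=5) weight 1/1296
  (U=0, V=2, X=2, W=2, Z=1, Y=2) weight 1/5184
  (U=0, V=2, X=2, W=2, Z=1, Y=3) weight 1/5184
  (U=0, V=2, X=2, W=2, Z=1, Y=4) weight 1/5184
  (U=0, V=2, X=2, W=2, Z=1, Y=5) weight 1/5184
  (U=0, V=3, X=1, W=2, Z=0, Y=2) weight 1/864
  (U=0, V=4, X=0, W=2, Z=0, Y=2) weight 1/864
  … 134 more
Group by V:
  weight(V=2) = 1/36
  weight(V=3) = 1/24
  weight(V=4) = 1/24
Total weight = 1/36 + 1/24 + 1/24 = 1/9
P(V=2 | obs) = 1/36 / 1/9 = 1/4
P(V=3 | obs) = 1/24 / 1/9 = 3/8
P(V=4 | obs) = 1/24 / 1/9 = 3/8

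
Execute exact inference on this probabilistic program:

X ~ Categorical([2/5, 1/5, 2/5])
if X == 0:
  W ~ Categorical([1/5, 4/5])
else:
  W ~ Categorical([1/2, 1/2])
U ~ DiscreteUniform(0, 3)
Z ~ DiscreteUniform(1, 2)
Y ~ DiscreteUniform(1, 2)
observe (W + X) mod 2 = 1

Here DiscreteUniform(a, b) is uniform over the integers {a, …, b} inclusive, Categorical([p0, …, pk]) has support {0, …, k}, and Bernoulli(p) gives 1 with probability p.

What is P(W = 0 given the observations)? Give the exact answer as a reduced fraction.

P(W = 0 | obs) = 5/31

Enumerate traces; 48 have nonzero weight after conditioning:
  (X=0, W=1, U=0, Z=1, Y=1) weight 1/50
  (X=0, W=1, U=0, Z=1, Y=2) weight 1/50
  (X=0, W=1, U=0, Z=2, Y=1) weight 1/50
  (X=0, W=1, U=0, Z=2, Y=2) weight 1/50
  (X=0, W=1, U=1, Z=1, Y=1) weight 1/50
  (X=0, W=1, U=1, Z=1, Y=2) weight 1/50
  (X=0, W=1, U=1, Z=2, Y=1) weight 1/50
  (X=0, W=1, U=1, Z=2, Y=2) weight 1/50
  (X=1, W=0, U=0, Z=1, Y=1) weight 1/160
  … 39 more
Group by W:
  weight(W=0) = 1/10
  weight(W=1) = 13/25
Total weight = 1/10 + 13/25 = 31/50
P(W=0 | obs) = 1/10 / 31/50 = 5/31
P(W=1 | obs) = 13/25 / 31/50 = 26/31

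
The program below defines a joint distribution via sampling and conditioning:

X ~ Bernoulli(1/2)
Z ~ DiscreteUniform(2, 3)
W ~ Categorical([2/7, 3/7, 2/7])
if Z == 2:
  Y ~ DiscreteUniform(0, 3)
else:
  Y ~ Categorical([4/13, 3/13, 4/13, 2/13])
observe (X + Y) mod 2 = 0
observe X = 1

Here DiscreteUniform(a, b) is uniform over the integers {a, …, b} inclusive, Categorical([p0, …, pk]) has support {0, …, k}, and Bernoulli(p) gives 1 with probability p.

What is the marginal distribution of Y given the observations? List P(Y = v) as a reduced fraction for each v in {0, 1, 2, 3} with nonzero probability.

Enumerate traces; 12 have nonzero weight after conditioning:
  (X=1, Z=2, W=0, Y=1) weight 1/56
  (X=1, Z=2, W=0, Y=3) weight 1/56
  (X=1, Z=2, W=1, Y=1) weight 3/112
  (X=1, Z=2, W=1, Y=3) weight 3/112
  (X=1, Z=2, W=2, Y=1) weight 1/56
  (X=1, Z=2, W=2, Y=3) weight 1/56
  (X=1, Z=3, W=0, Y=1) weight 3/182
  (X=1, Z=3, W=0, Y=3) weight 1/91
  … 4 more
Group by Y:
  weight(Y=1) = 25/208
  weight(Y=3) = 21/208
Total weight = 25/208 + 21/208 = 23/104
P(Y=1 | obs) = 25/208 / 23/104 = 25/46
P(Y=3 | obs) = 21/208 / 23/104 = 21/46

P(Y=1) = 25/46, P(Y=3) = 21/46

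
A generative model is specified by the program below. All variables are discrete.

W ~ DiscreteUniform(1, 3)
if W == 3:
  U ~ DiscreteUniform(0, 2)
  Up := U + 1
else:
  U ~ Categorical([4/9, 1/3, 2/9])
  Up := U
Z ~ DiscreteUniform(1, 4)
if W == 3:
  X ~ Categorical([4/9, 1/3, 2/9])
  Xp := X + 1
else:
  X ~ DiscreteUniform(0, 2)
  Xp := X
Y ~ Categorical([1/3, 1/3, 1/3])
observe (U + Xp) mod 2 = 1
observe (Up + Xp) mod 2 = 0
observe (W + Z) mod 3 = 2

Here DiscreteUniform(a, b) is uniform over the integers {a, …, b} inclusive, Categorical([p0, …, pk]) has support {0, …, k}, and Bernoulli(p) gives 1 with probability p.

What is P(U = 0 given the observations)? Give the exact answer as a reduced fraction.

P(U = 0 | obs) = 2/5

Enumerate traces; 15 have nonzero weight after conditioning:
  (W=3, U=0, Z=2, X=0, Y=0) weight 1/243
  (W=3, U=0, Z=2, X=0, Y=1) weight 1/243
  (W=3, U=0, Z=2, X=0, Y=2) weight 1/243
  (W=3, U=0, Z=2, X=2, Y=0) weight 1/486
  (W=3, U=0, Z=2, X=2, Y=1) weight 1/486
  (W=3, U=0, Z=2, X=2, Y=2) weight 1/486
  (W=3, U=1, Z=2, X=1, Y=0) weight 1/324
  (W=3, U=1, Z=2, X=1, Y=1) weight 1/324
  (W=3, U=2, Z=2, X=0, Y=0) weight 1/243
  … 6 more
Group by U:
  weight(U=0) = 1/54
  weight(U=1) = 1/108
  weight(U=2) = 1/54
Total weight = 1/54 + 1/108 + 1/54 = 5/108
P(U=0 | obs) = 1/54 / 5/108 = 2/5
P(U=1 | obs) = 1/108 / 5/108 = 1/5
P(U=2 | obs) = 1/54 / 5/108 = 2/5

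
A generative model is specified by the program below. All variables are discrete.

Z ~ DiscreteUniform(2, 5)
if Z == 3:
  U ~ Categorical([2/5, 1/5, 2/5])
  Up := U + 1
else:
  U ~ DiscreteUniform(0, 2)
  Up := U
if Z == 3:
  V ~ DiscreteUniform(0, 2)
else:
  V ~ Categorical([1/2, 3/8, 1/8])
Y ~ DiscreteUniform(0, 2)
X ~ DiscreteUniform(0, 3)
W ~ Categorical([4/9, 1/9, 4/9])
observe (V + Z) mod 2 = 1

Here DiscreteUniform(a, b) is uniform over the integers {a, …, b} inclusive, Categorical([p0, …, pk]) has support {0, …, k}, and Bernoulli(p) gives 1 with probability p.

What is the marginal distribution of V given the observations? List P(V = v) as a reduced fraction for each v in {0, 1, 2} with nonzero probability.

P(V=0) = 20/49, P(V=1) = 18/49, P(V=2) = 11/49

Enumerate traces; 648 have nonzero weight after conditioning:
  (Z=2, U=0, V=1, Y=0, X=0, W=0) weight 1/864
  (Z=2, U=0, V=1, Y=0, X=0, W=1) weight 1/3456
  (Z=2, U=0, V=1, Y=0, X=0, W=2) weight 1/864
  (Z=2, U=0, V=1, Y=0, X=1, W=0) weight 1/864
  (Z=2, U=0, V=1, Y=0, X=1, W=1) weight 1/3456
  (Z=2, U=0, V=1, Y=0, X=1, W=2) weight 1/864
  (Z=2, U=0, V=1, Y=0, X=2, W=0) weight 1/864
  (Z=2, U=0, V=1, Y=0, X=2, W=1) weight 1/3456
  (Z=3, U=0, V=0, Y=0, X=0, W=0) weight 1/810
  (Z=3, U=0, V=2, Y=0, X=0, W=0) weight 1/810
  … 638 more
Group by V:
  weight(V=0) = 5/24
  weight(V=1) = 3/16
  weight(V=2) = 11/96
Total weight = 5/24 + 3/16 + 11/96 = 49/96
P(V=0 | obs) = 5/24 / 49/96 = 20/49
P(V=1 | obs) = 3/16 / 49/96 = 18/49
P(V=2 | obs) = 11/96 / 49/96 = 11/49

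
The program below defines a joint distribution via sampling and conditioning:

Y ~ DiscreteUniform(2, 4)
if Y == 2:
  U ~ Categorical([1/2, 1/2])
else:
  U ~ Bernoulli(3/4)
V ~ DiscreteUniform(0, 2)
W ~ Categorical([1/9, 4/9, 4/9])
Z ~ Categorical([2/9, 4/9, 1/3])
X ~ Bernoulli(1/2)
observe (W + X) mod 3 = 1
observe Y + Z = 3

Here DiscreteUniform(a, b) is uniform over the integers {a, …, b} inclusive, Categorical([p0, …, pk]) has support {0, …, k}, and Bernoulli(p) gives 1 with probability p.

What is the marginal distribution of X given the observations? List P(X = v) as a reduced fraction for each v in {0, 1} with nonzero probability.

P(X=0) = 4/5, P(X=1) = 1/5

Enumerate traces; 24 have nonzero weight after conditioning:
  (Y=2, U=0, V=0, W=0, Z=1, X=1) weight 1/729
  (Y=2, U=0, V=0, W=1, Z=1, X=0) weight 4/729
  (Y=2, U=0, V=1, W=0, Z=1, X=1) weight 1/729
  (Y=2, U=0, V=1, W=1, Z=1, X=0) weight 4/729
  (Y=2, U=0, V=2, W=0, Z=1, X=1) weight 1/729
  (Y=2, U=0, V=2, W=1, Z=1, X=0) weight 4/729
  (Y=2, U=1, V=0, W=0, Z=1, X=1) weight 1/729
  (Y=2, U=1, V=0, W=1, Z=1, X=0) weight 4/729
  … 16 more
Group by X:
  weight(X=0) = 4/81
  weight(X=1) = 1/81
Total weight = 4/81 + 1/81 = 5/81
P(X=0 | obs) = 4/81 / 5/81 = 4/5
P(X=1 | obs) = 1/81 / 5/81 = 1/5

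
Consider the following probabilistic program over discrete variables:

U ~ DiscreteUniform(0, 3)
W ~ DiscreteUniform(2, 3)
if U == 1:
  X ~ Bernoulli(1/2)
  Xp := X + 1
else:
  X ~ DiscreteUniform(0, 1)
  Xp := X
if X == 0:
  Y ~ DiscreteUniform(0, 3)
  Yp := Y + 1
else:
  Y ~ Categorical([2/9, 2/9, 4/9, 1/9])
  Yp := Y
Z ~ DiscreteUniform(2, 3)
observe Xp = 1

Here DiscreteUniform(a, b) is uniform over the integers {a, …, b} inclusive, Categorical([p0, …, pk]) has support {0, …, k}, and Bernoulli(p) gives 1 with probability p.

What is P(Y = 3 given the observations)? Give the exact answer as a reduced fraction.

P(Y = 3 | obs) = 7/48

Enumerate traces; 64 have nonzero weight after conditioning:
  (U=0, W=2, X=1, Y=0, Z=2) weight 1/144
  (U=0, W=2, X=1, Y=0, Z=3) weight 1/144
  (U=0, W=2, X=1, Y=1, Z=2) weight 1/144
  (U=0, W=2, X=1, Y=1, Z=3) weight 1/144
  (U=0, W=2, X=1, Y=2, Z=2) weight 1/72
  (U=0, W=2, X=1, Y=2, Z=3) weight 1/72
  (U=0, W=2, X=1, Y=3, Z=2) weight 1/288
  (U=0, W=2, X=1, Y=3, Z=3) weight 1/288
  … 56 more
Group by Y:
  weight(Y=0) = 11/96
  weight(Y=1) = 11/96
  weight(Y=2) = 19/96
  weight(Y=3) = 7/96
Total weight = 11/96 + 11/96 + 19/96 + 7/96 = 1/2
P(Y=0 | obs) = 11/96 / 1/2 = 11/48
P(Y=1 | obs) = 11/96 / 1/2 = 11/48
P(Y=2 | obs) = 19/96 / 1/2 = 19/48
P(Y=3 | obs) = 7/96 / 1/2 = 7/48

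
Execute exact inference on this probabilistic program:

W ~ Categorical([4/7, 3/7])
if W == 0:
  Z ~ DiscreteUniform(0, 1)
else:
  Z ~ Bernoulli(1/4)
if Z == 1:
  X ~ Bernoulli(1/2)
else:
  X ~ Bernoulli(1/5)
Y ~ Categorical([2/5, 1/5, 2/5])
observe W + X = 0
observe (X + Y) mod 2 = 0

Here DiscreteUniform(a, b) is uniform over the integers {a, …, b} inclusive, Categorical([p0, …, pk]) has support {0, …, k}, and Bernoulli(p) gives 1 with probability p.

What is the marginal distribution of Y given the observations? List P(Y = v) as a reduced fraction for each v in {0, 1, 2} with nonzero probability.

P(Y=0) = 1/2, P(Y=2) = 1/2

Enumerate traces; 4 have nonzero weight after conditioning:
  (W=0, Z=0, X=0, Y=0) weight 16/175
  (W=0, Z=0, X=0, Y=2) weight 16/175
  (W=0, Z=1, X=0, Y=0) weight 2/35
  (W=0, Z=1, X=0, Y=2) weight 2/35
Group by Y:
  weight(Y=0) = 26/175
  weight(Y=2) = 26/175
Total weight = 26/175 + 26/175 = 52/175
P(Y=0 | obs) = 26/175 / 52/175 = 1/2
P(Y=2 | obs) = 26/175 / 52/175 = 1/2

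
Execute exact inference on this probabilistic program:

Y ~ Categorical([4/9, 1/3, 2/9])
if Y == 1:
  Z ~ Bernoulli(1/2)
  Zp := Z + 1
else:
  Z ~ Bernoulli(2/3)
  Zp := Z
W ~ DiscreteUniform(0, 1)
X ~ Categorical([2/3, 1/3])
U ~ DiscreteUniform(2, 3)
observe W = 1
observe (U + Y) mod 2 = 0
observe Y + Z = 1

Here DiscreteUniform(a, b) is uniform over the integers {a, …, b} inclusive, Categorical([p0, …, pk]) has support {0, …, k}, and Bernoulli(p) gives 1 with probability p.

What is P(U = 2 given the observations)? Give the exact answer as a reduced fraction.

P(U = 2 | obs) = 16/25

Enumerate traces; 4 have nonzero weight after conditioning:
  (Y=0, Z=1, W=1, X=0, U=2) weight 4/81
  (Y=0, Z=1, W=1, X=1, U=2) weight 2/81
  (Y=1, Z=0, W=1, X=0, U=3) weight 1/36
  (Y=1, Z=0, W=1, X=1, U=3) weight 1/72
Group by U:
  weight(U=2) = 2/27
  weight(U=3) = 1/24
Total weight = 2/27 + 1/24 = 25/216
P(U=2 | obs) = 2/27 / 25/216 = 16/25
P(U=3 | obs) = 1/24 / 25/216 = 9/25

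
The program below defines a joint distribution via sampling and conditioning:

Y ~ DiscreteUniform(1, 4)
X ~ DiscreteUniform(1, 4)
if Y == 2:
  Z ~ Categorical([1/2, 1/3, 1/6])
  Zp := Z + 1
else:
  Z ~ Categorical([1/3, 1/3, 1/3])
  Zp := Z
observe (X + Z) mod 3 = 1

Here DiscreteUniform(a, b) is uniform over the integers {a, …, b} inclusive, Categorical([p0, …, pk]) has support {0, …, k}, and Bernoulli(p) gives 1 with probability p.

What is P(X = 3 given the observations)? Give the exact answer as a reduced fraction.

Enumerate traces; 16 have nonzero weight after conditioning:
  (Y=1, X=1, Z=0) weight 1/48
  (Y=1, X=2, Z=2) weight 1/48
  (Y=1, X=3, Z=1) weight 1/48
  (Y=1, X=4, Z=0) weight 1/48
  (Y=2, X=1, Z=0) weight 1/32
  (Y=2, X=2, Z=2) weight 1/96
  (Y=2, X=3, Z=1) weight 1/48
  (Y=2, X=4, Z=0) weight 1/32
  … 8 more
Group by X:
  weight(X=1) = 3/32
  weight(X=2) = 7/96
  weight(X=3) = 1/12
  weight(X=4) = 3/32
Total weight = 3/32 + 7/96 + 1/12 + 3/32 = 11/32
P(X=1 | obs) = 3/32 / 11/32 = 3/11
P(X=2 | obs) = 7/96 / 11/32 = 7/33
P(X=3 | obs) = 1/12 / 11/32 = 8/33
P(X=4 | obs) = 3/32 / 11/32 = 3/11

P(X = 3 | obs) = 8/33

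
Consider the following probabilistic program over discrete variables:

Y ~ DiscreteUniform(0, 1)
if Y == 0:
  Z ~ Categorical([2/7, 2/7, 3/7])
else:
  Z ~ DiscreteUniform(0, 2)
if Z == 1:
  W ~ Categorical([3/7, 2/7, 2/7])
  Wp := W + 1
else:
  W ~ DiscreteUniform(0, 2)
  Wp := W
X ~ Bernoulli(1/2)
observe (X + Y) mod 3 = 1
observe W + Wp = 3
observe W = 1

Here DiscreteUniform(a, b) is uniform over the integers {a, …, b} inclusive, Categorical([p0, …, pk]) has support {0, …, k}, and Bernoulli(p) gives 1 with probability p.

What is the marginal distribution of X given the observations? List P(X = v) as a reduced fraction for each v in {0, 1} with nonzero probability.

P(X=0) = 7/13, P(X=1) = 6/13

Enumerate traces; 2 have nonzero weight after conditioning:
  (Y=0, Z=1, W=1, X=1) weight 1/49
  (Y=1, Z=1, W=1, X=0) weight 1/42
Group by X:
  weight(X=0) = 1/42
  weight(X=1) = 1/49
Total weight = 1/42 + 1/49 = 13/294
P(X=0 | obs) = 1/42 / 13/294 = 7/13
P(X=1 | obs) = 1/49 / 13/294 = 6/13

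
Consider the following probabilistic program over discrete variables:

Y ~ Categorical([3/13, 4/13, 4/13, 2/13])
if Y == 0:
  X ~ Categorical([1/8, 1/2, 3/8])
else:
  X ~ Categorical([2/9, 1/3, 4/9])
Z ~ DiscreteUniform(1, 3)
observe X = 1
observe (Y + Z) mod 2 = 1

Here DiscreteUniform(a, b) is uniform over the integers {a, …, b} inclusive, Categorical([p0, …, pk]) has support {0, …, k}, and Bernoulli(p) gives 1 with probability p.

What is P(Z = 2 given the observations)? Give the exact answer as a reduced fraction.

Enumerate traces; 6 have nonzero weight after conditioning:
  (Y=0, X=1, Z=1) weight 1/26
  (Y=0, X=1, Z=3) weight 1/26
  (Y=1, X=1, Z=2) weight 4/117
  (Y=2, X=1, Z=1) weight 4/117
  (Y=2, X=1, Z=3) weight 4/117
  (Y=3, X=1, Z=2) weight 2/117
Group by Z:
  weight(Z=1) = 17/234
  weight(Z=2) = 2/39
  weight(Z=3) = 17/234
Total weight = 17/234 + 2/39 + 17/234 = 23/117
P(Z=1 | obs) = 17/234 / 23/117 = 17/46
P(Z=2 | obs) = 2/39 / 23/117 = 6/23
P(Z=3 | obs) = 17/234 / 23/117 = 17/46

P(Z = 2 | obs) = 6/23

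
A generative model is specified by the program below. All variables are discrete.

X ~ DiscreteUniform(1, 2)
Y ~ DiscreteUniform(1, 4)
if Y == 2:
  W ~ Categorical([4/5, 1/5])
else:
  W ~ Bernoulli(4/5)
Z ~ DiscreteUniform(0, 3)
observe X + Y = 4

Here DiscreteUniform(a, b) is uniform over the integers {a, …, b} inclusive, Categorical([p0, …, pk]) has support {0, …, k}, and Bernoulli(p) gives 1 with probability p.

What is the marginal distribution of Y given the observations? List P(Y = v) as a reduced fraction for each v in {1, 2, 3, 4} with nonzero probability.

P(Y=2) = 1/2, P(Y=3) = 1/2

Enumerate traces; 16 have nonzero weight after conditioning:
  (X=1, Y=3, W=0, Z=0) weight 1/160
  (X=1, Y=3, W=0, Z=1) weight 1/160
  (X=1, Y=3, W=0, Z=2) weight 1/160
  (X=1, Y=3, W=0, Z=3) weight 1/160
  (X=1, Y=3, W=1, Z=0) weight 1/40
  (X=1, Y=3, W=1, Z=1) weight 1/40
  (X=1, Y=3, W=1, Z=2) weight 1/40
  (X=1, Y=3, W=1, Z=3) weight 1/40
  (X=2, Y=2, W=0, Z=0) weight 1/40
  … 7 more
Group by Y:
  weight(Y=2) = 1/8
  weight(Y=3) = 1/8
Total weight = 1/8 + 1/8 = 1/4
P(Y=2 | obs) = 1/8 / 1/4 = 1/2
P(Y=3 | obs) = 1/8 / 1/4 = 1/2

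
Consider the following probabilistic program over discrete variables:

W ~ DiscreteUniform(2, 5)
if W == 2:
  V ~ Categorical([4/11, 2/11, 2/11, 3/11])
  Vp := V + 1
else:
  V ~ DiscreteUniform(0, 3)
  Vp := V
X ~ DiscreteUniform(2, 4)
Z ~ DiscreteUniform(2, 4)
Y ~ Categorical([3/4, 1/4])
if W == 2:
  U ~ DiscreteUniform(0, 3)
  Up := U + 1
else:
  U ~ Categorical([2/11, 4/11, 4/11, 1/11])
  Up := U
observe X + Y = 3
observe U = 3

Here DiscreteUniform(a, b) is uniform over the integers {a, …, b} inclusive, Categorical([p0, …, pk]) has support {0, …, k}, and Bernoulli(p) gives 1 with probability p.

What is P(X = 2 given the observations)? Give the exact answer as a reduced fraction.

Enumerate traces; 96 have nonzero weight after conditioning:
  (W=2, V=0, X=2, Z=2, Y=1, U=3) weight 1/1584
  (W=2, V=0, X=2, Z=3, Y=1, U=3) weight 1/1584
  (W=2, V=0, X=2, Z=4, Y=1, U=3) weight 1/1584
  (W=2, V=0, X=3, Z=2, Y=0, U=3) weight 1/528
  (W=2, V=0, X=3, Z=3, Y=0, U=3) weight 1/528
  (W=2, V=0, X=3, Z=4, Y=0, U=3) weight 1/528
  (W=2, V=1, X=2, Z=2, Y=1, U=3) weight 1/3168
  (W=2, V=1, X=2, Z=3, Y=1, U=3) weight 1/3168
  … 88 more
Group by X:
  weight(X=2) = 23/2112
  weight(X=3) = 23/704
Total weight = 23/2112 + 23/704 = 23/528
P(X=2 | obs) = 23/2112 / 23/528 = 1/4
P(X=3 | obs) = 23/704 / 23/528 = 3/4

P(X = 2 | obs) = 1/4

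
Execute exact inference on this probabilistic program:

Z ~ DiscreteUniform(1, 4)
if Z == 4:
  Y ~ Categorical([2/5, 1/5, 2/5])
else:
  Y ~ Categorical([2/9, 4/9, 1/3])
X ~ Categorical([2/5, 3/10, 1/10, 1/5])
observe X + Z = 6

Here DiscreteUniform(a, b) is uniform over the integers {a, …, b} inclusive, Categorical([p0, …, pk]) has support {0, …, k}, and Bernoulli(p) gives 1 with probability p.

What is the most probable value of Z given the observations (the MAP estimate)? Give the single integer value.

argmax_v P(Z = v | obs) = 3

Enumerate traces; 6 have nonzero weight after conditioning:
  (Z=3, Y=0, X=3) weight 1/90
  (Z=3, Y=1, X=3) weight 1/45
  (Z=3, Y=2, X=3) weight 1/60
  (Z=4, Y=0, X=2) weight 1/100
  (Z=4, Y=1, X=2) weight 1/200
  (Z=4, Y=2, X=2) weight 1/100
Group by Z:
  weight(Z=3) = 1/20
  weight(Z=4) = 1/40
Total weight = 1/20 + 1/40 = 3/40
P(Z=3 | obs) = 1/20 / 3/40 = 2/3
P(Z=4 | obs) = 1/40 / 3/40 = 1/3
argmax = 3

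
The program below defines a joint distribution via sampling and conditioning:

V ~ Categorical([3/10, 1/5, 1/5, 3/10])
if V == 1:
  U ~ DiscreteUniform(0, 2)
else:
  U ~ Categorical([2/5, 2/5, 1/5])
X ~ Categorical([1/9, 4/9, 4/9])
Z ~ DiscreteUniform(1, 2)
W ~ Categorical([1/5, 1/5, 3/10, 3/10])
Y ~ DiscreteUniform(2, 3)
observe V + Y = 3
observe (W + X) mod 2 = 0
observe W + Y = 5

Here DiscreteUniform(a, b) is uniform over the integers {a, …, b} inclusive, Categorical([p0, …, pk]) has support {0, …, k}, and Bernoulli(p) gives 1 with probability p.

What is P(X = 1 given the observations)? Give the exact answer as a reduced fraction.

Enumerate traces; 18 have nonzero weight after conditioning:
  (V=0, U=0, X=0, Z=1, W=2, Y=3) weight 1/1000
  (V=0, U=0, X=0, Z=2, W=2, Y=3) weight 1/1000
  (V=0, U=0, X=2, Z=1, W=2, Y=3) weight 1/250
  (V=0, U=0, X=2, Z=2, W=2, Y=3) weight 1/250
  (V=0, U=1, X=0, Z=1, W=2, Y=3) weight 1/1000
  (V=0, U=1, X=0, Z=2, W=2, Y=3) weight 1/1000
  (V=0, U=1, X=2, Z=1, W=2, Y=3) weight 1/250
  (V=0, U=1, X=2, Z=2, W=2, Y=3) weight 1/250
  (V=1, U=0, X=1, Z=1, W=3, Y=2) weight 1/450
  … 9 more
Group by X:
  weight(X=0) = 1/200
  weight(X=1) = 1/75
  weight(X=2) = 1/50
Total weight = 1/200 + 1/75 + 1/50 = 23/600
P(X=0 | obs) = 1/200 / 23/600 = 3/23
P(X=1 | obs) = 1/75 / 23/600 = 8/23
P(X=2 | obs) = 1/50 / 23/600 = 12/23

P(X = 1 | obs) = 8/23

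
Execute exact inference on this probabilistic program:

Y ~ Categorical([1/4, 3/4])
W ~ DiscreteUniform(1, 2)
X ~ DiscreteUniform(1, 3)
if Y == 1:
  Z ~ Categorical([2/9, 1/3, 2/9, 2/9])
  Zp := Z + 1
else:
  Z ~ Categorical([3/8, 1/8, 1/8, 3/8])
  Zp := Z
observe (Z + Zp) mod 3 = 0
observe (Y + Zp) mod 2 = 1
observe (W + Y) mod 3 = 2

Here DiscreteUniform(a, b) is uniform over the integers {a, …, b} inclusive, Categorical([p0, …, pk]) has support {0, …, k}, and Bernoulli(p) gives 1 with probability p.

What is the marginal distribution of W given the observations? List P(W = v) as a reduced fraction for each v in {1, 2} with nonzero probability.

P(W=1) = 8/11, P(W=2) = 3/11

Enumerate traces; 6 have nonzero weight after conditioning:
  (Y=0, W=2, X=1, Z=3) weight 1/64
  (Y=0, W=2, X=2, Z=3) weight 1/64
  (Y=0, W=2, X=3, Z=3) weight 1/64
  (Y=1, W=1, X=1, Z=1) weight 1/24
  (Y=1, W=1, X=2, Z=1) weight 1/24
  (Y=1, W=1, X=3, Z=1) weight 1/24
Group by W:
  weight(W=1) = 1/8
  weight(W=2) = 3/64
Total weight = 1/8 + 3/64 = 11/64
P(W=1 | obs) = 1/8 / 11/64 = 8/11
P(W=2 | obs) = 3/64 / 11/64 = 3/11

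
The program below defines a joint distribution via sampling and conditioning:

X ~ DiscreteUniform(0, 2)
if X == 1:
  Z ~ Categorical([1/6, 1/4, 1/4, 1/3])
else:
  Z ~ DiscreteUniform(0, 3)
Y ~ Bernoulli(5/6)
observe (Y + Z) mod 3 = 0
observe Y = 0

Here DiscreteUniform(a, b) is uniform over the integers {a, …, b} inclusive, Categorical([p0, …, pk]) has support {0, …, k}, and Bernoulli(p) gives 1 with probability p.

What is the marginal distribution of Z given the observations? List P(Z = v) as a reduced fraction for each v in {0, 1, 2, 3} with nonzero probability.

Enumerate traces; 6 have nonzero weight after conditioning:
  (X=0, Z=0, Y=0) weight 1/72
  (X=0, Z=3, Y=0) weight 1/72
  (X=1, Z=0, Y=0) weight 1/108
  (X=1, Z=3, Y=0) weight 1/54
  (X=2, Z=0, Y=0) weight 1/72
  (X=2, Z=3, Y=0) weight 1/72
Group by Z:
  weight(Z=0) = 1/27
  weight(Z=3) = 5/108
Total weight = 1/27 + 5/108 = 1/12
P(Z=0 | obs) = 1/27 / 1/12 = 4/9
P(Z=3 | obs) = 5/108 / 1/12 = 5/9

P(Z=0) = 4/9, P(Z=3) = 5/9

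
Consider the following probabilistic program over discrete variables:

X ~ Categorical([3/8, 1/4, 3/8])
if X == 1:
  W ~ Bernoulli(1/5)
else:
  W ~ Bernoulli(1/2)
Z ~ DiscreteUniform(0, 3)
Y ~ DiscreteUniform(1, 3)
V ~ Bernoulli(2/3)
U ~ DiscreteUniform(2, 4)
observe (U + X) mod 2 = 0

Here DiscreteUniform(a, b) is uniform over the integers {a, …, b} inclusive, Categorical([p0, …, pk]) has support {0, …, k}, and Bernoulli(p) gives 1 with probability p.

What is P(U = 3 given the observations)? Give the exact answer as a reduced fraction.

Enumerate traces; 240 have nonzero weight after conditioning:
  (X=0, W=0, Z=0, Y=1, V=0, U=2) weight 1/576
  (X=0, W=0, Z=0, Y=1, V=0, U=4) weight 1/576
  (X=0, W=0, Z=0, Y=1, V=1, U=2) weight 1/288
  (X=0, W=0, Z=0, Y=1, V=1, U=4) weight 1/288
  (X=0, W=0, Z=0, Y=2, V=0, U=2) weight 1/576
  (X=0, W=0, Z=0, Y=2, V=0, U=4) weight 1/576
  (X=0, W=0, Z=0, Y=2, V=1, U=2) weight 1/288
  (X=0, W=0, Z=0, Y=2, V=1, U=4) weight 1/288
  (X=1, W=0, Z=0, Y=1, V=0, U=3) weight 1/540
  … 231 more
Group by U:
  weight(U=2) = 1/4
  weight(U=3) = 1/12
  weight(U=4) = 1/4
Total weight = 1/4 + 1/12 + 1/4 = 7/12
P(U=2 | obs) = 1/4 / 7/12 = 3/7
P(U=3 | obs) = 1/12 / 7/12 = 1/7
P(U=4 | obs) = 1/4 / 7/12 = 3/7

P(U = 3 | obs) = 1/7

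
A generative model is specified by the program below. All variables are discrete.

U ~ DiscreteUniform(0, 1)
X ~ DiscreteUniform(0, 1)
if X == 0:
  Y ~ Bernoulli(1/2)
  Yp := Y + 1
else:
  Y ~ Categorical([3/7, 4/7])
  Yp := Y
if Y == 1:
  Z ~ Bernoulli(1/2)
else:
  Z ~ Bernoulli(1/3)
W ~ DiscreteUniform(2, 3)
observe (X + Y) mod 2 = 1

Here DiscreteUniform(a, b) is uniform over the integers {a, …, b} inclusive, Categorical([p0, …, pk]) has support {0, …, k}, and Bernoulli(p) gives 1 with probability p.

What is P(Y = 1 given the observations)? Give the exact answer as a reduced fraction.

P(Y = 1 | obs) = 7/13

Enumerate traces; 16 have nonzero weight after conditioning:
  (U=0, X=0, Y=1, Z=0, W=2) weight 1/32
  (U=0, X=0, Y=1, Z=0, W=3) weight 1/32
  (U=0, X=0, Y=1, Z=1, W=2) weight 1/32
  (U=0, X=0, Y=1, Z=1, W=3) weight 1/32
  (U=0, X=1, Y=0, Z=0, W=2) weight 1/28
  (U=0, X=1, Y=0, Z=0, W=3) weight 1/28
  (U=0, X=1, Y=0, Z=1, W=2) weight 1/56
  (U=0, X=1, Y=0, Z=1, W=3) weight 1/56
  … 8 more
Group by Y:
  weight(Y=0) = 3/14
  weight(Y=1) = 1/4
Total weight = 3/14 + 1/4 = 13/28
P(Y=0 | obs) = 3/14 / 13/28 = 6/13
P(Y=1 | obs) = 1/4 / 13/28 = 7/13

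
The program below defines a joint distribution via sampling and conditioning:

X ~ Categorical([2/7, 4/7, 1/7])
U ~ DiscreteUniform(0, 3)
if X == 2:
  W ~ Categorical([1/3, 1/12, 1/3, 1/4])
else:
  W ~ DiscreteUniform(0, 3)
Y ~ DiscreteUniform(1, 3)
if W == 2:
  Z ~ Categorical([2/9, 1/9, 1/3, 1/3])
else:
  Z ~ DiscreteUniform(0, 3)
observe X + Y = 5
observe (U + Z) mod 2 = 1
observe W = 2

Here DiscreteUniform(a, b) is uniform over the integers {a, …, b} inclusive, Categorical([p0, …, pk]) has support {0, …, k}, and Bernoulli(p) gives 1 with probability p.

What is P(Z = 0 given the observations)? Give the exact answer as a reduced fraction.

P(Z = 0 | obs) = 2/9

Enumerate traces; 8 have nonzero weight after conditioning:
  (X=2, U=0, W=2, Y=3, Z=1) weight 1/2268
  (X=2, U=0, W=2, Y=3, Z=3) weight 1/756
  (X=2, U=1, W=2, Y=3, Z=0) weight 1/1134
  (X=2, U=1, W=2, Y=3, Z=2) weight 1/756
  (X=2, U=2, W=2, Y=3, Z=1) weight 1/2268
  (X=2, U=2, W=2, Y=3, Z=3) weight 1/756
  (X=2, U=3, W=2, Y=3, Z=0) weight 1/1134
  (X=2, U=3, W=2, Y=3, Z=2) weight 1/756
Group by Z:
  weight(Z=0) = 1/567
  weight(Z=1) = 1/1134
  weight(Z=2) = 1/378
  weight(Z=3) = 1/378
Total weight = 1/567 + 1/1134 + 1/378 + 1/378 = 1/126
P(Z=0 | obs) = 1/567 / 1/126 = 2/9
P(Z=1 | obs) = 1/1134 / 1/126 = 1/9
P(Z=2 | obs) = 1/378 / 1/126 = 1/3
P(Z=3 | obs) = 1/378 / 1/126 = 1/3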